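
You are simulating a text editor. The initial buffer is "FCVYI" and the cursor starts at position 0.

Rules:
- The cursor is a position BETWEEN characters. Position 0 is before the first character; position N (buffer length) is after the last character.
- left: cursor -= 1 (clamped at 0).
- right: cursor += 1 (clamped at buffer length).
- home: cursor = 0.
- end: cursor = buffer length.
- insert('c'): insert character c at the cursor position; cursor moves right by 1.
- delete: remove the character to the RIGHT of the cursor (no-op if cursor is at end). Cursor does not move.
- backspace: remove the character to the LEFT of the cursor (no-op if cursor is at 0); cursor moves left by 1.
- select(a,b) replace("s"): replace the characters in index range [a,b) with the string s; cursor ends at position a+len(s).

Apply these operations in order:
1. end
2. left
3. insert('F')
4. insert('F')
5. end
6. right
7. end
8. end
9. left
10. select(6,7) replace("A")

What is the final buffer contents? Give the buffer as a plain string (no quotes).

After op 1 (end): buf='FCVYI' cursor=5
After op 2 (left): buf='FCVYI' cursor=4
After op 3 (insert('F')): buf='FCVYFI' cursor=5
After op 4 (insert('F')): buf='FCVYFFI' cursor=6
After op 5 (end): buf='FCVYFFI' cursor=7
After op 6 (right): buf='FCVYFFI' cursor=7
After op 7 (end): buf='FCVYFFI' cursor=7
After op 8 (end): buf='FCVYFFI' cursor=7
After op 9 (left): buf='FCVYFFI' cursor=6
After op 10 (select(6,7) replace("A")): buf='FCVYFFA' cursor=7

Answer: FCVYFFA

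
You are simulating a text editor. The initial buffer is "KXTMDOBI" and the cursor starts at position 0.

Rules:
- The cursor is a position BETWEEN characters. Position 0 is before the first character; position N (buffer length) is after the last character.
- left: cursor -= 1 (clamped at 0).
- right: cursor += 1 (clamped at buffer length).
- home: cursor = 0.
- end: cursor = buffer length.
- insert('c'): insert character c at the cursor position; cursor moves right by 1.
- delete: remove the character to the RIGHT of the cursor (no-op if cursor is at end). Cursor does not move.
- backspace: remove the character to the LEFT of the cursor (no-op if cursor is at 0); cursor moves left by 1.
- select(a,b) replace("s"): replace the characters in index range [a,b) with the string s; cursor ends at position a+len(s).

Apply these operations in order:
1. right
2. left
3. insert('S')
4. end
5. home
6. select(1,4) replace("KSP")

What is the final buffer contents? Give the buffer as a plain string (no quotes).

Answer: SKSPMDOBI

Derivation:
After op 1 (right): buf='KXTMDOBI' cursor=1
After op 2 (left): buf='KXTMDOBI' cursor=0
After op 3 (insert('S')): buf='SKXTMDOBI' cursor=1
After op 4 (end): buf='SKXTMDOBI' cursor=9
After op 5 (home): buf='SKXTMDOBI' cursor=0
After op 6 (select(1,4) replace("KSP")): buf='SKSPMDOBI' cursor=4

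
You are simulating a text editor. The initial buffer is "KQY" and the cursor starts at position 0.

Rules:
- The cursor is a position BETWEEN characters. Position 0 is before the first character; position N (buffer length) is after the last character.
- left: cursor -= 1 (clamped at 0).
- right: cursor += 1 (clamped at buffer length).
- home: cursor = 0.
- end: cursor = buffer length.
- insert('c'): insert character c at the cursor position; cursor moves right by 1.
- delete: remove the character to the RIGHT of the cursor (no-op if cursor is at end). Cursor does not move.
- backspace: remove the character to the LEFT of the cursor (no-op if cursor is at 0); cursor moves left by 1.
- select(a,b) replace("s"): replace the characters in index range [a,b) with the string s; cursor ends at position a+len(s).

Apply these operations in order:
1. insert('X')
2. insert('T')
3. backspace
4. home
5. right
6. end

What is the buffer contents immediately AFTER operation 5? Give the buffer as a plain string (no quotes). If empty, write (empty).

After op 1 (insert('X')): buf='XKQY' cursor=1
After op 2 (insert('T')): buf='XTKQY' cursor=2
After op 3 (backspace): buf='XKQY' cursor=1
After op 4 (home): buf='XKQY' cursor=0
After op 5 (right): buf='XKQY' cursor=1

Answer: XKQY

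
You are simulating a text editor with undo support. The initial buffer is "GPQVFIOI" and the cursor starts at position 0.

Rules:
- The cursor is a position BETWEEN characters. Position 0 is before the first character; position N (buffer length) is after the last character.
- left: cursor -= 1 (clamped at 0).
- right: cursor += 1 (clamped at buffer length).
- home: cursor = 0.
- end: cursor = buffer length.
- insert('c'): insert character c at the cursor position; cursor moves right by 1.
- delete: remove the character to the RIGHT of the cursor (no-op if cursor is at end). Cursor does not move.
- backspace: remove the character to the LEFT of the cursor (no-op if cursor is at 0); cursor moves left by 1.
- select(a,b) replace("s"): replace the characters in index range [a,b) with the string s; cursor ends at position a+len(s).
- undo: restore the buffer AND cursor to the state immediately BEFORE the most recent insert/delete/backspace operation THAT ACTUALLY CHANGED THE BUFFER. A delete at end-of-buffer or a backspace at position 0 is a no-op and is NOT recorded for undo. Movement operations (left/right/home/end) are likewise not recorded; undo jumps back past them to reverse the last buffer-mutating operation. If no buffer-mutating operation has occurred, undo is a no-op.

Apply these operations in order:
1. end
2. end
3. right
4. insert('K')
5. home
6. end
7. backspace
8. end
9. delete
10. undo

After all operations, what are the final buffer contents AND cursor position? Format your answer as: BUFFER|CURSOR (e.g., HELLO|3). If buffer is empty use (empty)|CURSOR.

Answer: GPQVFIOIK|9

Derivation:
After op 1 (end): buf='GPQVFIOI' cursor=8
After op 2 (end): buf='GPQVFIOI' cursor=8
After op 3 (right): buf='GPQVFIOI' cursor=8
After op 4 (insert('K')): buf='GPQVFIOIK' cursor=9
After op 5 (home): buf='GPQVFIOIK' cursor=0
After op 6 (end): buf='GPQVFIOIK' cursor=9
After op 7 (backspace): buf='GPQVFIOI' cursor=8
After op 8 (end): buf='GPQVFIOI' cursor=8
After op 9 (delete): buf='GPQVFIOI' cursor=8
After op 10 (undo): buf='GPQVFIOIK' cursor=9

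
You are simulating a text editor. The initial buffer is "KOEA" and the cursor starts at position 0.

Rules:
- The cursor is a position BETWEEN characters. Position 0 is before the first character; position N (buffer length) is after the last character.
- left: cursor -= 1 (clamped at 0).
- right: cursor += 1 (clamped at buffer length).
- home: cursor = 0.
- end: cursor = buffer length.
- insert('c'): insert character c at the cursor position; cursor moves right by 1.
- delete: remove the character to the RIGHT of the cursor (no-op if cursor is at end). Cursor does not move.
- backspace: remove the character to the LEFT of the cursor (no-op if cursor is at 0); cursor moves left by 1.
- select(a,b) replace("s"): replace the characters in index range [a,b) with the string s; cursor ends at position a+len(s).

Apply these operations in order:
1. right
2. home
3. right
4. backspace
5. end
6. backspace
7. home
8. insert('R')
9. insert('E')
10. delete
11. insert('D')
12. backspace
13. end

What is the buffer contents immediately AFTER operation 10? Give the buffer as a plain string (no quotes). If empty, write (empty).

Answer: REE

Derivation:
After op 1 (right): buf='KOEA' cursor=1
After op 2 (home): buf='KOEA' cursor=0
After op 3 (right): buf='KOEA' cursor=1
After op 4 (backspace): buf='OEA' cursor=0
After op 5 (end): buf='OEA' cursor=3
After op 6 (backspace): buf='OE' cursor=2
After op 7 (home): buf='OE' cursor=0
After op 8 (insert('R')): buf='ROE' cursor=1
After op 9 (insert('E')): buf='REOE' cursor=2
After op 10 (delete): buf='REE' cursor=2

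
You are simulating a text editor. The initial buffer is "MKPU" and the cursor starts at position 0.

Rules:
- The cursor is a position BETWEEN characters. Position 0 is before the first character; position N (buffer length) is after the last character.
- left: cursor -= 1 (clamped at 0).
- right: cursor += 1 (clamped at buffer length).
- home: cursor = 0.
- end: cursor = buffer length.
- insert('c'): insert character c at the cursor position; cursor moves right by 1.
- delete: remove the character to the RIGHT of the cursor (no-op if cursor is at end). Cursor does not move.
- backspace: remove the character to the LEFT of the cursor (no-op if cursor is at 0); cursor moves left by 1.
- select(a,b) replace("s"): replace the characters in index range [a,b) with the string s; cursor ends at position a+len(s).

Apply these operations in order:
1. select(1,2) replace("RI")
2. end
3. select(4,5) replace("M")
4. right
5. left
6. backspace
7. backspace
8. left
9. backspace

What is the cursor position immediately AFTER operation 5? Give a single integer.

Answer: 4

Derivation:
After op 1 (select(1,2) replace("RI")): buf='MRIPU' cursor=3
After op 2 (end): buf='MRIPU' cursor=5
After op 3 (select(4,5) replace("M")): buf='MRIPM' cursor=5
After op 4 (right): buf='MRIPM' cursor=5
After op 5 (left): buf='MRIPM' cursor=4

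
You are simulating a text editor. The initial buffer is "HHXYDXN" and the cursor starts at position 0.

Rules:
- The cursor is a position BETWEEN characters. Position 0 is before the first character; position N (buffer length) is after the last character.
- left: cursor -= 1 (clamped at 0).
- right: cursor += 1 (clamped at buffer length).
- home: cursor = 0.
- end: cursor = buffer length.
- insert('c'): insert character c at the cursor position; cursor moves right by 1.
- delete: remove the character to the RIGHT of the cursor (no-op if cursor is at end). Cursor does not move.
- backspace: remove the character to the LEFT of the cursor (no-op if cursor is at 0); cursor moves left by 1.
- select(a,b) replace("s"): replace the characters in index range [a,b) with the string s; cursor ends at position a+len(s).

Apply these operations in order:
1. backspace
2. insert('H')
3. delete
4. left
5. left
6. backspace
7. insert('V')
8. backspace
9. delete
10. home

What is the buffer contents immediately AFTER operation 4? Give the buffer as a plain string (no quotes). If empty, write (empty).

After op 1 (backspace): buf='HHXYDXN' cursor=0
After op 2 (insert('H')): buf='HHHXYDXN' cursor=1
After op 3 (delete): buf='HHXYDXN' cursor=1
After op 4 (left): buf='HHXYDXN' cursor=0

Answer: HHXYDXN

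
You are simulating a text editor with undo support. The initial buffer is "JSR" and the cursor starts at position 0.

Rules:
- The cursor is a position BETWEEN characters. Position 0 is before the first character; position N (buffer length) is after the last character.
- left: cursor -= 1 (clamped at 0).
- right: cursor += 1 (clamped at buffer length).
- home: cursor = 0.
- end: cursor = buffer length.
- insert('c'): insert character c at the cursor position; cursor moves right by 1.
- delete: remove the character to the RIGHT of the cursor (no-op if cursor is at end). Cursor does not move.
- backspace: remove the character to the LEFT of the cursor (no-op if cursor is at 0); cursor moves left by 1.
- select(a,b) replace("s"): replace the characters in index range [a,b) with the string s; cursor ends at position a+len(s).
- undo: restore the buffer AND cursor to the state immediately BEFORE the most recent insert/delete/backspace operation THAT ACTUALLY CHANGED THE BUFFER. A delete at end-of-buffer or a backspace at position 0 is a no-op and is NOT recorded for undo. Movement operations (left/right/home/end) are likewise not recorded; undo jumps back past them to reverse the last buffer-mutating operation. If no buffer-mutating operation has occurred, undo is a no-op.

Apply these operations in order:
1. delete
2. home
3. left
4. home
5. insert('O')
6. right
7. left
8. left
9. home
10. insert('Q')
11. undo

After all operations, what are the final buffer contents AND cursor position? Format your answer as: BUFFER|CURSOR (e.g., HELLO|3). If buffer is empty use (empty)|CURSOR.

Answer: OSR|0

Derivation:
After op 1 (delete): buf='SR' cursor=0
After op 2 (home): buf='SR' cursor=0
After op 3 (left): buf='SR' cursor=0
After op 4 (home): buf='SR' cursor=0
After op 5 (insert('O')): buf='OSR' cursor=1
After op 6 (right): buf='OSR' cursor=2
After op 7 (left): buf='OSR' cursor=1
After op 8 (left): buf='OSR' cursor=0
After op 9 (home): buf='OSR' cursor=0
After op 10 (insert('Q')): buf='QOSR' cursor=1
After op 11 (undo): buf='OSR' cursor=0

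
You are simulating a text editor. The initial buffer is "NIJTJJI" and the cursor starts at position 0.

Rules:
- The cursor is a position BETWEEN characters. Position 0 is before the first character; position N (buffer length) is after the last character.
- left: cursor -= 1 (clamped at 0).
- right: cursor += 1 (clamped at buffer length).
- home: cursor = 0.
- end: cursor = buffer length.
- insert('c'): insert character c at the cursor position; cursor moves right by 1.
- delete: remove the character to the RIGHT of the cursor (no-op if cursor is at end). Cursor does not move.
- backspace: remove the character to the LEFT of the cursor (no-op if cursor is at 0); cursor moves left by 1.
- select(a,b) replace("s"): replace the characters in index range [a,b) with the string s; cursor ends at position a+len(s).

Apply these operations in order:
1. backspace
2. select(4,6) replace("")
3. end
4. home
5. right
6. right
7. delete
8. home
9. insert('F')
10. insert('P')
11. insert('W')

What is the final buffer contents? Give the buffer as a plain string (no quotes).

After op 1 (backspace): buf='NIJTJJI' cursor=0
After op 2 (select(4,6) replace("")): buf='NIJTI' cursor=4
After op 3 (end): buf='NIJTI' cursor=5
After op 4 (home): buf='NIJTI' cursor=0
After op 5 (right): buf='NIJTI' cursor=1
After op 6 (right): buf='NIJTI' cursor=2
After op 7 (delete): buf='NITI' cursor=2
After op 8 (home): buf='NITI' cursor=0
After op 9 (insert('F')): buf='FNITI' cursor=1
After op 10 (insert('P')): buf='FPNITI' cursor=2
After op 11 (insert('W')): buf='FPWNITI' cursor=3

Answer: FPWNITI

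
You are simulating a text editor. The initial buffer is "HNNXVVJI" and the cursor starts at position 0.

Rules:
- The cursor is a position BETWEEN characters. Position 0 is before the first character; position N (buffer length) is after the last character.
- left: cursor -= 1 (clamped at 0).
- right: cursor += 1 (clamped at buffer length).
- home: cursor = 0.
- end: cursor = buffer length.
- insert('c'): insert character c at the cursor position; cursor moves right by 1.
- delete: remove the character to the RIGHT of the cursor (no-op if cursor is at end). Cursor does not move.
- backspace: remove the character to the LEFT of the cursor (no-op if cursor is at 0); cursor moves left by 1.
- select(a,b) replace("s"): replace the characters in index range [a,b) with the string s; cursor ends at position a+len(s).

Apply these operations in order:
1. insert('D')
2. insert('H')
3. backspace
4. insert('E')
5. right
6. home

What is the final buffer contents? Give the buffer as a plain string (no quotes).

After op 1 (insert('D')): buf='DHNNXVVJI' cursor=1
After op 2 (insert('H')): buf='DHHNNXVVJI' cursor=2
After op 3 (backspace): buf='DHNNXVVJI' cursor=1
After op 4 (insert('E')): buf='DEHNNXVVJI' cursor=2
After op 5 (right): buf='DEHNNXVVJI' cursor=3
After op 6 (home): buf='DEHNNXVVJI' cursor=0

Answer: DEHNNXVVJI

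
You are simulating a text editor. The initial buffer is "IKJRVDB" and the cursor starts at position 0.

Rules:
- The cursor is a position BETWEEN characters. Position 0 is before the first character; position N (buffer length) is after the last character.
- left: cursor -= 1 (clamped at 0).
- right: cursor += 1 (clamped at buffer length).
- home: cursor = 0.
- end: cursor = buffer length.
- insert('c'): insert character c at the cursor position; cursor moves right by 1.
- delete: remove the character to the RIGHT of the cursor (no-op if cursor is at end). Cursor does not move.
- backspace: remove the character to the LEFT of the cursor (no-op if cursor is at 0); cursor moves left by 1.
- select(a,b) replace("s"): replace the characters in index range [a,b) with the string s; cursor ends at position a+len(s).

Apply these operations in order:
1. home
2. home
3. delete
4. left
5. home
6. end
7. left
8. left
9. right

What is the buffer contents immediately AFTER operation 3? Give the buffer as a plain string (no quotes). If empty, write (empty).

After op 1 (home): buf='IKJRVDB' cursor=0
After op 2 (home): buf='IKJRVDB' cursor=0
After op 3 (delete): buf='KJRVDB' cursor=0

Answer: KJRVDB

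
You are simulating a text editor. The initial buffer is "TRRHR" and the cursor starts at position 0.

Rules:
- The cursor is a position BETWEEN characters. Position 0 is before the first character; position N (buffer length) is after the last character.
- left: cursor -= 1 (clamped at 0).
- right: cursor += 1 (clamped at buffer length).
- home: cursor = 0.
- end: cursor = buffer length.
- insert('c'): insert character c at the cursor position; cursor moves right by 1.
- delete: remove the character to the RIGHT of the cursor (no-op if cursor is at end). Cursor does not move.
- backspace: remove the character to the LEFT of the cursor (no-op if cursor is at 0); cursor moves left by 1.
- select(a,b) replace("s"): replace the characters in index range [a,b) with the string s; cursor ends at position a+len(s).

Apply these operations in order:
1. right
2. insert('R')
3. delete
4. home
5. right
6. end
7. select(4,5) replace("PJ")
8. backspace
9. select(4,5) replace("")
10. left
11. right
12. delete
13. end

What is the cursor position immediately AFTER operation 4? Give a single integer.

After op 1 (right): buf='TRRHR' cursor=1
After op 2 (insert('R')): buf='TRRRHR' cursor=2
After op 3 (delete): buf='TRRHR' cursor=2
After op 4 (home): buf='TRRHR' cursor=0

Answer: 0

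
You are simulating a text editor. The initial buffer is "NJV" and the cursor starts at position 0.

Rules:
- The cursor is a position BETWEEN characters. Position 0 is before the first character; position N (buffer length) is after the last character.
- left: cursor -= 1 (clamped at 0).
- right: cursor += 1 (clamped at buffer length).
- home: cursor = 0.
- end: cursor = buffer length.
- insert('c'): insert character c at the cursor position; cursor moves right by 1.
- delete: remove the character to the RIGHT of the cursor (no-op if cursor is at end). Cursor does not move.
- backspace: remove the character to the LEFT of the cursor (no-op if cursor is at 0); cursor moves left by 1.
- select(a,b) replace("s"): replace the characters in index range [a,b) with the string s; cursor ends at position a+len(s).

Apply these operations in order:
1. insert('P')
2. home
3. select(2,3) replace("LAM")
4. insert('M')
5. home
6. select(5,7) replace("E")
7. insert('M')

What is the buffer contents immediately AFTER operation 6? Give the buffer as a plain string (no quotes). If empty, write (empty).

Answer: PNLAME

Derivation:
After op 1 (insert('P')): buf='PNJV' cursor=1
After op 2 (home): buf='PNJV' cursor=0
After op 3 (select(2,3) replace("LAM")): buf='PNLAMV' cursor=5
After op 4 (insert('M')): buf='PNLAMMV' cursor=6
After op 5 (home): buf='PNLAMMV' cursor=0
After op 6 (select(5,7) replace("E")): buf='PNLAME' cursor=6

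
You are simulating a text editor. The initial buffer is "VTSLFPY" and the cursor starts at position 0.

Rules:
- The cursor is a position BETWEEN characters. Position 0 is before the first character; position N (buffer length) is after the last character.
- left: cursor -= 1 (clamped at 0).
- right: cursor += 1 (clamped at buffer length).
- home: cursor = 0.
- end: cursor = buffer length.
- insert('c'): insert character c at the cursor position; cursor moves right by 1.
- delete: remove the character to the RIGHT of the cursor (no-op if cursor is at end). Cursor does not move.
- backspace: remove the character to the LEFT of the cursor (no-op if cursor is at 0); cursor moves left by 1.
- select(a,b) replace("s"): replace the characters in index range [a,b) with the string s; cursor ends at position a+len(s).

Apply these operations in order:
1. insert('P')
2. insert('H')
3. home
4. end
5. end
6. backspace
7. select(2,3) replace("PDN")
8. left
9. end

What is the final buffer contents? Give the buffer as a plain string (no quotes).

After op 1 (insert('P')): buf='PVTSLFPY' cursor=1
After op 2 (insert('H')): buf='PHVTSLFPY' cursor=2
After op 3 (home): buf='PHVTSLFPY' cursor=0
After op 4 (end): buf='PHVTSLFPY' cursor=9
After op 5 (end): buf='PHVTSLFPY' cursor=9
After op 6 (backspace): buf='PHVTSLFP' cursor=8
After op 7 (select(2,3) replace("PDN")): buf='PHPDNTSLFP' cursor=5
After op 8 (left): buf='PHPDNTSLFP' cursor=4
After op 9 (end): buf='PHPDNTSLFP' cursor=10

Answer: PHPDNTSLFP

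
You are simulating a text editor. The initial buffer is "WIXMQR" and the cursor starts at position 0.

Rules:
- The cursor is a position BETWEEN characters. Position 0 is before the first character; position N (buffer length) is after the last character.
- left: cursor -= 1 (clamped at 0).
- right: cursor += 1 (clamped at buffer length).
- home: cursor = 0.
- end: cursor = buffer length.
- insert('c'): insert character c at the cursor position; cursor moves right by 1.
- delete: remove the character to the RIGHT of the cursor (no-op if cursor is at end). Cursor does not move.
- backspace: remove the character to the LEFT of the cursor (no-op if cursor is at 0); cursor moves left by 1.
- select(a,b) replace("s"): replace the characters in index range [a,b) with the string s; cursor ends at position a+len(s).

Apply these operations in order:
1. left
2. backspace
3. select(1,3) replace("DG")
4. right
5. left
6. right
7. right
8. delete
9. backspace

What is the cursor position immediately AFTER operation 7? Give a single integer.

Answer: 5

Derivation:
After op 1 (left): buf='WIXMQR' cursor=0
After op 2 (backspace): buf='WIXMQR' cursor=0
After op 3 (select(1,3) replace("DG")): buf='WDGMQR' cursor=3
After op 4 (right): buf='WDGMQR' cursor=4
After op 5 (left): buf='WDGMQR' cursor=3
After op 6 (right): buf='WDGMQR' cursor=4
After op 7 (right): buf='WDGMQR' cursor=5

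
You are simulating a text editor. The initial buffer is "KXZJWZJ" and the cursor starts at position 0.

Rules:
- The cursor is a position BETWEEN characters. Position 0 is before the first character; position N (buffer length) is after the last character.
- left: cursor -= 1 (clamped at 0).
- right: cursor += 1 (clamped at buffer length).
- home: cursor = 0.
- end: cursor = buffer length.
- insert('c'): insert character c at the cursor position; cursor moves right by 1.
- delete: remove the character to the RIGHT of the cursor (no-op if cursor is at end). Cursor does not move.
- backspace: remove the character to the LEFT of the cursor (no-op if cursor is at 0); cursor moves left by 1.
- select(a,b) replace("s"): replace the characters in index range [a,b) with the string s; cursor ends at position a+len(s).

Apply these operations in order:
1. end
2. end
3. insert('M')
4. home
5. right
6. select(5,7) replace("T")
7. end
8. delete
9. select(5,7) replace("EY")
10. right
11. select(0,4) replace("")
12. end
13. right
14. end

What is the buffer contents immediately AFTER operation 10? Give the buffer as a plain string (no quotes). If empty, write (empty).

After op 1 (end): buf='KXZJWZJ' cursor=7
After op 2 (end): buf='KXZJWZJ' cursor=7
After op 3 (insert('M')): buf='KXZJWZJM' cursor=8
After op 4 (home): buf='KXZJWZJM' cursor=0
After op 5 (right): buf='KXZJWZJM' cursor=1
After op 6 (select(5,7) replace("T")): buf='KXZJWTM' cursor=6
After op 7 (end): buf='KXZJWTM' cursor=7
After op 8 (delete): buf='KXZJWTM' cursor=7
After op 9 (select(5,7) replace("EY")): buf='KXZJWEY' cursor=7
After op 10 (right): buf='KXZJWEY' cursor=7

Answer: KXZJWEY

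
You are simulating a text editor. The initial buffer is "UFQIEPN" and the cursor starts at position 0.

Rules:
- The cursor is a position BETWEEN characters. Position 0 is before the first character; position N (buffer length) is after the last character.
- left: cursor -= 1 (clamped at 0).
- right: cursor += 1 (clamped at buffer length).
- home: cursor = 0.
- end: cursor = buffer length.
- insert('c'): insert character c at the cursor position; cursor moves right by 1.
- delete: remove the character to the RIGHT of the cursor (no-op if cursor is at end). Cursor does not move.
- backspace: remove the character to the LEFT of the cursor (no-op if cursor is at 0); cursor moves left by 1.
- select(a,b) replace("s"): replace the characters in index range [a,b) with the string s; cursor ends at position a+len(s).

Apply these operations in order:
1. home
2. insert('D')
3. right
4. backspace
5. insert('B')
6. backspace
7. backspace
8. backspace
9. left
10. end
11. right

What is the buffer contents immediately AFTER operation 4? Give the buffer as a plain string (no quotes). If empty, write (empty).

Answer: DFQIEPN

Derivation:
After op 1 (home): buf='UFQIEPN' cursor=0
After op 2 (insert('D')): buf='DUFQIEPN' cursor=1
After op 3 (right): buf='DUFQIEPN' cursor=2
After op 4 (backspace): buf='DFQIEPN' cursor=1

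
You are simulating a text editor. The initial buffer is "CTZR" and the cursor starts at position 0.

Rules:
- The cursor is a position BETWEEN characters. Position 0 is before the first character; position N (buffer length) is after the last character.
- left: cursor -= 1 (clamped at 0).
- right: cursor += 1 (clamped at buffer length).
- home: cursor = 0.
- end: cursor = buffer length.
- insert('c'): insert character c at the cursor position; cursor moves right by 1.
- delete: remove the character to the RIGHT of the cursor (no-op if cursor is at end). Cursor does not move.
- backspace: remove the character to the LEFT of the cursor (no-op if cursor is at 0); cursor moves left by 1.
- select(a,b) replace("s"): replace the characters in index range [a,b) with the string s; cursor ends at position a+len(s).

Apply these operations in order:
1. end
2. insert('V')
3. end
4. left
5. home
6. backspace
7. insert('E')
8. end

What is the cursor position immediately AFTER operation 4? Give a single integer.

After op 1 (end): buf='CTZR' cursor=4
After op 2 (insert('V')): buf='CTZRV' cursor=5
After op 3 (end): buf='CTZRV' cursor=5
After op 4 (left): buf='CTZRV' cursor=4

Answer: 4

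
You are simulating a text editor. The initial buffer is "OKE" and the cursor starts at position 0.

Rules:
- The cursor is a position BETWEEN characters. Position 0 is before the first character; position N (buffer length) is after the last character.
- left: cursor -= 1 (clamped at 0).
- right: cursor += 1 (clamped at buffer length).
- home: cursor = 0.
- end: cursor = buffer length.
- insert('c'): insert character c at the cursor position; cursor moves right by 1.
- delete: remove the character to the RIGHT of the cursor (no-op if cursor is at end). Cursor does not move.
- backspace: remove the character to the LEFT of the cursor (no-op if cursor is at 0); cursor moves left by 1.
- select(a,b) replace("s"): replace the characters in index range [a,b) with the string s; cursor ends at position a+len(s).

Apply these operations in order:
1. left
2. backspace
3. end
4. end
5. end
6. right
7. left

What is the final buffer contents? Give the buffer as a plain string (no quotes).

Answer: OKE

Derivation:
After op 1 (left): buf='OKE' cursor=0
After op 2 (backspace): buf='OKE' cursor=0
After op 3 (end): buf='OKE' cursor=3
After op 4 (end): buf='OKE' cursor=3
After op 5 (end): buf='OKE' cursor=3
After op 6 (right): buf='OKE' cursor=3
After op 7 (left): buf='OKE' cursor=2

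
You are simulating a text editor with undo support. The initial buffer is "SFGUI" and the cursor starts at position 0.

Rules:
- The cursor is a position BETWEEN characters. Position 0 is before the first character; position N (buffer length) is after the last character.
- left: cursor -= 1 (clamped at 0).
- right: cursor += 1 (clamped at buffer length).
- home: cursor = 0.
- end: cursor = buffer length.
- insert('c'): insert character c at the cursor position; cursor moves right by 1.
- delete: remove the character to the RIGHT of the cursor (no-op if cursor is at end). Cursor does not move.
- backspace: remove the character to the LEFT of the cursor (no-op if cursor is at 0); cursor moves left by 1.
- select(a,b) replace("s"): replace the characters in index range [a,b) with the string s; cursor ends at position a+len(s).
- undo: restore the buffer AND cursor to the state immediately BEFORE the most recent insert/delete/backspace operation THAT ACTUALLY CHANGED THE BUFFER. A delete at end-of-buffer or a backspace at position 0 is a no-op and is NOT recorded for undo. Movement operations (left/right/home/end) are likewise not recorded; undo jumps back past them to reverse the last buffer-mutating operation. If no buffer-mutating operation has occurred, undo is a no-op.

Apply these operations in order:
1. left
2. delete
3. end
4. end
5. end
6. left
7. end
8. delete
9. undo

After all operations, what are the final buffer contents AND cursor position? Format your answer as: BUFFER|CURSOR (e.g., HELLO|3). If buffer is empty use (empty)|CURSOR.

Answer: SFGUI|0

Derivation:
After op 1 (left): buf='SFGUI' cursor=0
After op 2 (delete): buf='FGUI' cursor=0
After op 3 (end): buf='FGUI' cursor=4
After op 4 (end): buf='FGUI' cursor=4
After op 5 (end): buf='FGUI' cursor=4
After op 6 (left): buf='FGUI' cursor=3
After op 7 (end): buf='FGUI' cursor=4
After op 8 (delete): buf='FGUI' cursor=4
After op 9 (undo): buf='SFGUI' cursor=0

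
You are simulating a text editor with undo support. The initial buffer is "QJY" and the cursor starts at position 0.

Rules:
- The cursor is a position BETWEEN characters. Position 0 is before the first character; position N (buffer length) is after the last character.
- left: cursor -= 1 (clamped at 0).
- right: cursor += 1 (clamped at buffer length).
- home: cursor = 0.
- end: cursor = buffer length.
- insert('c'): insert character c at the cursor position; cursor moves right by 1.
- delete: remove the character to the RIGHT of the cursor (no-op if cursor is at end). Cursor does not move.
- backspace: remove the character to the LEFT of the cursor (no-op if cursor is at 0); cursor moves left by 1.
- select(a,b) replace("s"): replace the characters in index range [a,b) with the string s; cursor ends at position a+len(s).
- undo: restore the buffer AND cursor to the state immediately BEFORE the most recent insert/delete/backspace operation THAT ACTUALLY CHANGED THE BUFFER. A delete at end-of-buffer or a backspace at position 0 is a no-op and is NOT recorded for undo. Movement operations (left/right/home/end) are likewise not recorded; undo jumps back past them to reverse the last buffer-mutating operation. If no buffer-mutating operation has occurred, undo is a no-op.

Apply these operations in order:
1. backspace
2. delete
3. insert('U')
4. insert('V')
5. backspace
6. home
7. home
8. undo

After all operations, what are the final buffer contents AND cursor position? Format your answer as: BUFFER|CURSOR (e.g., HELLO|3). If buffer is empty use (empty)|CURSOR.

After op 1 (backspace): buf='QJY' cursor=0
After op 2 (delete): buf='JY' cursor=0
After op 3 (insert('U')): buf='UJY' cursor=1
After op 4 (insert('V')): buf='UVJY' cursor=2
After op 5 (backspace): buf='UJY' cursor=1
After op 6 (home): buf='UJY' cursor=0
After op 7 (home): buf='UJY' cursor=0
After op 8 (undo): buf='UVJY' cursor=2

Answer: UVJY|2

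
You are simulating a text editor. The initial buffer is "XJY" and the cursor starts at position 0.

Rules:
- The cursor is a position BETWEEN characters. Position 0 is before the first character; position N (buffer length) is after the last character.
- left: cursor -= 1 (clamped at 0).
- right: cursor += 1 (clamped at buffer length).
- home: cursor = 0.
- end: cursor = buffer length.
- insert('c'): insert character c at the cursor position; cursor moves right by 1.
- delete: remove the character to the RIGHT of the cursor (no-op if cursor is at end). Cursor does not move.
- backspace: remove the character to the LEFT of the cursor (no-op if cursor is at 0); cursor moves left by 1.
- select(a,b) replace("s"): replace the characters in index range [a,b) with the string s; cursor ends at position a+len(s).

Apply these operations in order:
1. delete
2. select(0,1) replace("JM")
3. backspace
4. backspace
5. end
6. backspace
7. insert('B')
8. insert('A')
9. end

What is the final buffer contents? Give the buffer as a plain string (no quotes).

Answer: BA

Derivation:
After op 1 (delete): buf='JY' cursor=0
After op 2 (select(0,1) replace("JM")): buf='JMY' cursor=2
After op 3 (backspace): buf='JY' cursor=1
After op 4 (backspace): buf='Y' cursor=0
After op 5 (end): buf='Y' cursor=1
After op 6 (backspace): buf='(empty)' cursor=0
After op 7 (insert('B')): buf='B' cursor=1
After op 8 (insert('A')): buf='BA' cursor=2
After op 9 (end): buf='BA' cursor=2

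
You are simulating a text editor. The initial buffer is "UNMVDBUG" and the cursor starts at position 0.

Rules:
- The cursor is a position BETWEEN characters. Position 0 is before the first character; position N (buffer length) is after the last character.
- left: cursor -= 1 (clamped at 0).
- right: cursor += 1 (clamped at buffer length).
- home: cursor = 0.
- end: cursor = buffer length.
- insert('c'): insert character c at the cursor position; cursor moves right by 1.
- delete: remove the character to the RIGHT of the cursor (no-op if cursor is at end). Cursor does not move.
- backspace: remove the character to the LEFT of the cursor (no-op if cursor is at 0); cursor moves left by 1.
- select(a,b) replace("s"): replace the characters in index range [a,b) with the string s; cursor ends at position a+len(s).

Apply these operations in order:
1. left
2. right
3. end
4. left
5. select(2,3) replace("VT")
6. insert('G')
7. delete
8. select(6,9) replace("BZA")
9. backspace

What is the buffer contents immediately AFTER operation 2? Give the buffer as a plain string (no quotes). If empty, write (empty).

After op 1 (left): buf='UNMVDBUG' cursor=0
After op 2 (right): buf='UNMVDBUG' cursor=1

Answer: UNMVDBUG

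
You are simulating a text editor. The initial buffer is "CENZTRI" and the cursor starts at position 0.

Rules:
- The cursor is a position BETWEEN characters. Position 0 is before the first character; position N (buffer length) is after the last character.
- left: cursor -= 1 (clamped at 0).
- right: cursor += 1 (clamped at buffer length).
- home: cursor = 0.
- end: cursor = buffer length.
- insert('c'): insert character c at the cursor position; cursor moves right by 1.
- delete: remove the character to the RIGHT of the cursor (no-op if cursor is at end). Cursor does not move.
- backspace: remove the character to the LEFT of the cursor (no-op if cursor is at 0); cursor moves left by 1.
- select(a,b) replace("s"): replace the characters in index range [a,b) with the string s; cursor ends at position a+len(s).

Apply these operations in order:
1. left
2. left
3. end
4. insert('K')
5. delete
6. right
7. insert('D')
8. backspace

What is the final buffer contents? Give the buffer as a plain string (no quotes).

Answer: CENZTRIK

Derivation:
After op 1 (left): buf='CENZTRI' cursor=0
After op 2 (left): buf='CENZTRI' cursor=0
After op 3 (end): buf='CENZTRI' cursor=7
After op 4 (insert('K')): buf='CENZTRIK' cursor=8
After op 5 (delete): buf='CENZTRIK' cursor=8
After op 6 (right): buf='CENZTRIK' cursor=8
After op 7 (insert('D')): buf='CENZTRIKD' cursor=9
After op 8 (backspace): buf='CENZTRIK' cursor=8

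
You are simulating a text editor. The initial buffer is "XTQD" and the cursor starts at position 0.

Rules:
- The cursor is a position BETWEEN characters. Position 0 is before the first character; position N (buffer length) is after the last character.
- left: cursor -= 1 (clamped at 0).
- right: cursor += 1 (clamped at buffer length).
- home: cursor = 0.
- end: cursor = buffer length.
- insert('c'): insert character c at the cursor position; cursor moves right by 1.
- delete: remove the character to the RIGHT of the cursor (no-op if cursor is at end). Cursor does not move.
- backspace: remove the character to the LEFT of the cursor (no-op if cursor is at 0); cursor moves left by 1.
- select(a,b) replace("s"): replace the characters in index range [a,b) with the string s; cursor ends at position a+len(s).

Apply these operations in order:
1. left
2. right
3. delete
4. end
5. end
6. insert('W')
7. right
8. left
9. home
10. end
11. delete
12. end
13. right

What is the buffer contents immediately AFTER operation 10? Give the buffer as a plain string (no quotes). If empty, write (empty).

Answer: XQDW

Derivation:
After op 1 (left): buf='XTQD' cursor=0
After op 2 (right): buf='XTQD' cursor=1
After op 3 (delete): buf='XQD' cursor=1
After op 4 (end): buf='XQD' cursor=3
After op 5 (end): buf='XQD' cursor=3
After op 6 (insert('W')): buf='XQDW' cursor=4
After op 7 (right): buf='XQDW' cursor=4
After op 8 (left): buf='XQDW' cursor=3
After op 9 (home): buf='XQDW' cursor=0
After op 10 (end): buf='XQDW' cursor=4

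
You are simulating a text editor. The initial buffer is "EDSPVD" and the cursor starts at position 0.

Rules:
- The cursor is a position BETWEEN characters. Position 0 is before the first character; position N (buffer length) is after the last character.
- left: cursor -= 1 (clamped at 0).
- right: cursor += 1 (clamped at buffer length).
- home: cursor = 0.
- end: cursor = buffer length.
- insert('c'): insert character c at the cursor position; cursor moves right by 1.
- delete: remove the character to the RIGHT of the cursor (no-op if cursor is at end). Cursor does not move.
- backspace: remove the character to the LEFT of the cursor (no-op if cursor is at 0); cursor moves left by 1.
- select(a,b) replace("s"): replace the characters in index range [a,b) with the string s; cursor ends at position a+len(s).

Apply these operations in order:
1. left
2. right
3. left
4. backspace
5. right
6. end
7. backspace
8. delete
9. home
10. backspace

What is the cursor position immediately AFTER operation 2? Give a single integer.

After op 1 (left): buf='EDSPVD' cursor=0
After op 2 (right): buf='EDSPVD' cursor=1

Answer: 1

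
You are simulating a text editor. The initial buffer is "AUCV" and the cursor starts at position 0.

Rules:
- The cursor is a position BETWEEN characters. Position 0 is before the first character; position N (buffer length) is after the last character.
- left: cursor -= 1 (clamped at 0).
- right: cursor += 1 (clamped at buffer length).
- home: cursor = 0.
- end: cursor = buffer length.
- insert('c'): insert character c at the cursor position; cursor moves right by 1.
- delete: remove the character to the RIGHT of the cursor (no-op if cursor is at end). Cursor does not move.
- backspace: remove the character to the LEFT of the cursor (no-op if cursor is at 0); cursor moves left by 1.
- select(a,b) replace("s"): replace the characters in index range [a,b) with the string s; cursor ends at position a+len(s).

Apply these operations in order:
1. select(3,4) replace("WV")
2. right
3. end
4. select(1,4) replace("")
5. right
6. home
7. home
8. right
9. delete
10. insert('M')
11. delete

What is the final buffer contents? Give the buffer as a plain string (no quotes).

After op 1 (select(3,4) replace("WV")): buf='AUCWV' cursor=5
After op 2 (right): buf='AUCWV' cursor=5
After op 3 (end): buf='AUCWV' cursor=5
After op 4 (select(1,4) replace("")): buf='AV' cursor=1
After op 5 (right): buf='AV' cursor=2
After op 6 (home): buf='AV' cursor=0
After op 7 (home): buf='AV' cursor=0
After op 8 (right): buf='AV' cursor=1
After op 9 (delete): buf='A' cursor=1
After op 10 (insert('M')): buf='AM' cursor=2
After op 11 (delete): buf='AM' cursor=2

Answer: AM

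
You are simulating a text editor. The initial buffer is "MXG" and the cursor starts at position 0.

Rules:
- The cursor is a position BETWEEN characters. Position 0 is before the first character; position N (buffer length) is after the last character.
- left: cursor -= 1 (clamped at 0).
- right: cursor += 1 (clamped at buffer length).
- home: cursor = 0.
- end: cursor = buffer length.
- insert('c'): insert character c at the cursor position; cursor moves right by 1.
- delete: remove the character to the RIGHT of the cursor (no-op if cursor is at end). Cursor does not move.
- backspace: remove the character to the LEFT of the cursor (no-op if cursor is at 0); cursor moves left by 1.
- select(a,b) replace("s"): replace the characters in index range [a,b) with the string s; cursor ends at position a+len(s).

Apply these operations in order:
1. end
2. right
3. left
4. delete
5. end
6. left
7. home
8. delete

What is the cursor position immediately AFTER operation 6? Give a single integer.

Answer: 1

Derivation:
After op 1 (end): buf='MXG' cursor=3
After op 2 (right): buf='MXG' cursor=3
After op 3 (left): buf='MXG' cursor=2
After op 4 (delete): buf='MX' cursor=2
After op 5 (end): buf='MX' cursor=2
After op 6 (left): buf='MX' cursor=1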